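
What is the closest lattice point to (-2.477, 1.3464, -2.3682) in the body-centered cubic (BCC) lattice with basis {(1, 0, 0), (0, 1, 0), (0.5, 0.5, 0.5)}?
(-2.5, 1.5, -2.5)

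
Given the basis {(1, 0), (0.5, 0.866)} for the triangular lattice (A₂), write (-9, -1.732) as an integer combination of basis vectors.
-8b₁ - 2b₂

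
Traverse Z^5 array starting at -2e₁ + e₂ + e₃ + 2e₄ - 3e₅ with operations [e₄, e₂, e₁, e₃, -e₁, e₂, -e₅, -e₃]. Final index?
(-2, 3, 1, 3, -4)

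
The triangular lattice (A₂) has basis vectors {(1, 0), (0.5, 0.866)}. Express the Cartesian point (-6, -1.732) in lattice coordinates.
-5b₁ - 2b₂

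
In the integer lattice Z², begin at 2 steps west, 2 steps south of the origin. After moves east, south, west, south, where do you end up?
(-2, -4)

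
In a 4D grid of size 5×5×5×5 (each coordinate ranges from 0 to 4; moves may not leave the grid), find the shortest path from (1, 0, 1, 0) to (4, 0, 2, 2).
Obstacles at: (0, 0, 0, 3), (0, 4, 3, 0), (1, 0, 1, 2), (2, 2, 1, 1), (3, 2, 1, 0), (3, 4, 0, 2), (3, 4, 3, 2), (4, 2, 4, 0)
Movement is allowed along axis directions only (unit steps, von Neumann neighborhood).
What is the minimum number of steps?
6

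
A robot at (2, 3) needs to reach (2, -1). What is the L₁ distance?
4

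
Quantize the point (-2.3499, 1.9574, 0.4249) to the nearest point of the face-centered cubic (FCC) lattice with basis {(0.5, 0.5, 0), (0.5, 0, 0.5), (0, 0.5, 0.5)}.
(-2.5, 2, 0.5)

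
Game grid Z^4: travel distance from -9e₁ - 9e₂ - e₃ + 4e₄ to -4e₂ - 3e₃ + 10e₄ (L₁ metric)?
22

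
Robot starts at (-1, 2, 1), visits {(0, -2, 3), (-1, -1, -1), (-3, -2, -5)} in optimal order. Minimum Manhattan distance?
20
(one optimal route: (-1, 2, 1) → (0, -2, 3) → (-1, -1, -1) → (-3, -2, -5))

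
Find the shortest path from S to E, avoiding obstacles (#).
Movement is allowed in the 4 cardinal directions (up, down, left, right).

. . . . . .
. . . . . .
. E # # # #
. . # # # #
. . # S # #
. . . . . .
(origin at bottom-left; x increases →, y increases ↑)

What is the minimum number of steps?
6
(one shortest path: (3, 1) → (3, 0) → (2, 0) → (1, 0) → (1, 1) → (1, 2) → (1, 3))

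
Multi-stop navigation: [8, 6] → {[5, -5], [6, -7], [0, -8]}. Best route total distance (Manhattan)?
24
(one optimal route: (8, 6) → (5, -5) → (6, -7) → (0, -8))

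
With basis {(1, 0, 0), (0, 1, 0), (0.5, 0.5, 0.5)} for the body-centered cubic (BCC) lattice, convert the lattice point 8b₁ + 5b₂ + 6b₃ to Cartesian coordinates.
(11, 8, 3)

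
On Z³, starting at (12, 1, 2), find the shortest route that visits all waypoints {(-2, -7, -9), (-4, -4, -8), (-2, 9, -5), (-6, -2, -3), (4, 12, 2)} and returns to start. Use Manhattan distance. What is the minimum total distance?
96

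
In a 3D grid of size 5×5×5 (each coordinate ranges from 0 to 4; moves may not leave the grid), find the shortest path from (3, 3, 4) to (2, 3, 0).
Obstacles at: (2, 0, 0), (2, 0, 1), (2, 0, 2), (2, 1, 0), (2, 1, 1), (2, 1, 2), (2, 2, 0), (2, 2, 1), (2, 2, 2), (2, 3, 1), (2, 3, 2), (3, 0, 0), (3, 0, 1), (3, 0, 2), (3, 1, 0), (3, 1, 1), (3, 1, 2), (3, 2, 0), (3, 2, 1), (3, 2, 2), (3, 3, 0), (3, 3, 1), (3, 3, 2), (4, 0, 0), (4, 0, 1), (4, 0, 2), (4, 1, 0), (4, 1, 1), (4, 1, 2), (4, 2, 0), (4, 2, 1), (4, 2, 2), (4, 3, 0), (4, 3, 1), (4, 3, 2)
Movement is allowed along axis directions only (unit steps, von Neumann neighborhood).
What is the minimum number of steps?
7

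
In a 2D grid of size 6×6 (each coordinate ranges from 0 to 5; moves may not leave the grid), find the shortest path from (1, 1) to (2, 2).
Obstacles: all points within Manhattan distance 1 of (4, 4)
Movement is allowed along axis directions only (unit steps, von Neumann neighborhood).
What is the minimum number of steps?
2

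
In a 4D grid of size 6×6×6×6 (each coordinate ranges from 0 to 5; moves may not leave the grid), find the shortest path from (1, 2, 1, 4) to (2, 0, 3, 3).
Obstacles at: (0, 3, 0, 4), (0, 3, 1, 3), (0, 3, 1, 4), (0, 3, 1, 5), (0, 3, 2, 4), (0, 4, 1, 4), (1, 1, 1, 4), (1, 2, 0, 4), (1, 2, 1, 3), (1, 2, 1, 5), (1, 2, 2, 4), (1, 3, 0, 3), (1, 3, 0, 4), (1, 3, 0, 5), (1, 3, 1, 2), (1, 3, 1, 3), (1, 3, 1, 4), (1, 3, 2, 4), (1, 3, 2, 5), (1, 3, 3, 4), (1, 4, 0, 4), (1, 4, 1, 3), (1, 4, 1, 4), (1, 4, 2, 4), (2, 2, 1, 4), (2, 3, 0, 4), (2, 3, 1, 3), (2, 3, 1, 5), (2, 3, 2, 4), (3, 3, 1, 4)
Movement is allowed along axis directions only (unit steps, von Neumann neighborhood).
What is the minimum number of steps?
8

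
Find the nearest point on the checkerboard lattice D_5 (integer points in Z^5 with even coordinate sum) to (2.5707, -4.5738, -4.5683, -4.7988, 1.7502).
(3, -5, -5, -5, 2)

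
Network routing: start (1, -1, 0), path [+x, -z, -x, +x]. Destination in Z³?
(2, -1, -1)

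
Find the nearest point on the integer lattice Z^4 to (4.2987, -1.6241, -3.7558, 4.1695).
(4, -2, -4, 4)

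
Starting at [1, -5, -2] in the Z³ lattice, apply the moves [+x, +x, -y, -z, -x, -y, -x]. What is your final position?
(1, -7, -3)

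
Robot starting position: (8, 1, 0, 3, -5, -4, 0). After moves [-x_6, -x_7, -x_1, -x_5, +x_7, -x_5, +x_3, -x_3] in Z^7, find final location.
(7, 1, 0, 3, -7, -5, 0)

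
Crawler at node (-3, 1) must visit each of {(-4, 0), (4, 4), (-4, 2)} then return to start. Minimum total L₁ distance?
24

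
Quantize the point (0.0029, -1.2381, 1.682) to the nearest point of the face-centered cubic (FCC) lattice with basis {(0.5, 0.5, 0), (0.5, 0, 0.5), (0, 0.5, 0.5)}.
(0, -1.5, 1.5)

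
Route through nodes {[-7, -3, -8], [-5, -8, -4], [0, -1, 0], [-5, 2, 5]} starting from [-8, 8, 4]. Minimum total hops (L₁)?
50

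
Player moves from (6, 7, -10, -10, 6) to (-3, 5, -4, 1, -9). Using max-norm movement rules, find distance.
15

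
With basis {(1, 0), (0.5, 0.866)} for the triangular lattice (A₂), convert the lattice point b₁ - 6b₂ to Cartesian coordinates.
(-2, -5.196)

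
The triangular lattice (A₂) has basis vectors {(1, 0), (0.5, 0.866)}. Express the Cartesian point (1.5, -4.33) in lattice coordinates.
4b₁ - 5b₂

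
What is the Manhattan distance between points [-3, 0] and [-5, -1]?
3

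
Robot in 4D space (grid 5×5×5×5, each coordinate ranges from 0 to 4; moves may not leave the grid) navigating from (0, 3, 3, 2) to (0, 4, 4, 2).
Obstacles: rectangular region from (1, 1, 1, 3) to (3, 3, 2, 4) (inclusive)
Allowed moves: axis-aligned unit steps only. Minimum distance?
2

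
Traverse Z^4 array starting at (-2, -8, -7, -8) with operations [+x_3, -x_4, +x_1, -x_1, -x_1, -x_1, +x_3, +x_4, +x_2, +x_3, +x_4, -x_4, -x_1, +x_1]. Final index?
(-4, -7, -4, -8)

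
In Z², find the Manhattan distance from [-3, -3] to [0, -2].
4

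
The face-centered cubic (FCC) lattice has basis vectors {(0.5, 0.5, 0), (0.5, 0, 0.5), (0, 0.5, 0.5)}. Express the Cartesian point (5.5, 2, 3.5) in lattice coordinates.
4b₁ + 7b₂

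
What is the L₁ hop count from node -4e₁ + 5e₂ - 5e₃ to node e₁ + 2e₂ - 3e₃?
10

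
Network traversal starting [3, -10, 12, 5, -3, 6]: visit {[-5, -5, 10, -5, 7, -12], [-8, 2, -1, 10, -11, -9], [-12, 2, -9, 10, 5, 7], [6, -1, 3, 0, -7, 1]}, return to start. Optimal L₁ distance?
246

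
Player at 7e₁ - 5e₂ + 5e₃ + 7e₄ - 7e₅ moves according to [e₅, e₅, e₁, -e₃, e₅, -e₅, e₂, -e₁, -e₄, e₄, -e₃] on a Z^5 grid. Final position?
(7, -4, 3, 7, -5)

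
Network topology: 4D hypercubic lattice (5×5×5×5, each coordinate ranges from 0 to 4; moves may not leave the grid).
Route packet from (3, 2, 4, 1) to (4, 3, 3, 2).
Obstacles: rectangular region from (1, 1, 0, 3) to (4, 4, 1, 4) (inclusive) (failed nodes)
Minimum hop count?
4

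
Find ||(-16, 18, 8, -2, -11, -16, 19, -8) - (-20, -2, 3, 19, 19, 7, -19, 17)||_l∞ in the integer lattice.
38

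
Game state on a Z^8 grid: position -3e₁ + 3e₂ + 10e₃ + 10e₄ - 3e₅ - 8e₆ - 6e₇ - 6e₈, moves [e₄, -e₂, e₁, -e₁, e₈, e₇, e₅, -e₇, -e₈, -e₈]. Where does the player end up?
(-3, 2, 10, 11, -2, -8, -6, -7)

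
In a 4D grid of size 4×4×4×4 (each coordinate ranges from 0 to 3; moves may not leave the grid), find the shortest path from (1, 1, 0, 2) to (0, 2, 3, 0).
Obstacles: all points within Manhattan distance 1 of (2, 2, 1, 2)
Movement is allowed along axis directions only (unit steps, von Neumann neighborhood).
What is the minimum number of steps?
7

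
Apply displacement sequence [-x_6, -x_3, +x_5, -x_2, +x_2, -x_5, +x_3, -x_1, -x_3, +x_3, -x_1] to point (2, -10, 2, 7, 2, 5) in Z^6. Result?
(0, -10, 2, 7, 2, 4)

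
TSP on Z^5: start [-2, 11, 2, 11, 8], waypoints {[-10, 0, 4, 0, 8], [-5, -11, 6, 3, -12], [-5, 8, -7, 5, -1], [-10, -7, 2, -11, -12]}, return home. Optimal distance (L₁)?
174
(one optimal route: (-2, 11, 2, 11, 8) → (-10, 0, 4, 0, 8) → (-10, -7, 2, -11, -12) → (-5, -11, 6, 3, -12) → (-5, 8, -7, 5, -1) → (-2, 11, 2, 11, 8))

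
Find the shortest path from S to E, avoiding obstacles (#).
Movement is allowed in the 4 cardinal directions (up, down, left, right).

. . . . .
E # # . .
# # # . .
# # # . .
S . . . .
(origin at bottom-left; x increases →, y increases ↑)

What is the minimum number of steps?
11
(one shortest path: (0, 0) → (1, 0) → (2, 0) → (3, 0) → (3, 1) → (3, 2) → (3, 3) → (3, 4) → (2, 4) → (1, 4) → (0, 4) → (0, 3))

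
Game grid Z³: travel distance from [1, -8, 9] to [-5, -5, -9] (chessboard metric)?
18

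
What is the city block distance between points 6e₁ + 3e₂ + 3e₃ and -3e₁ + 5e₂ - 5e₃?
19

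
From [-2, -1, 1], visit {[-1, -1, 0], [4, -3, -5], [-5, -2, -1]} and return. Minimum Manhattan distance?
34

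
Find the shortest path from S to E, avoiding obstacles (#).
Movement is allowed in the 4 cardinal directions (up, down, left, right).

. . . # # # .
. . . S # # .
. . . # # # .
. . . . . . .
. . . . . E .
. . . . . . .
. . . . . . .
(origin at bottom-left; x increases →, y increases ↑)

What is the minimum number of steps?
7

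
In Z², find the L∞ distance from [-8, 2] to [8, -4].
16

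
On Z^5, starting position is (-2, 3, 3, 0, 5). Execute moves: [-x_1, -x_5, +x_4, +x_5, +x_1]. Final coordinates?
(-2, 3, 3, 1, 5)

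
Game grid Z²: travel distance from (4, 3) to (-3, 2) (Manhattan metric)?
8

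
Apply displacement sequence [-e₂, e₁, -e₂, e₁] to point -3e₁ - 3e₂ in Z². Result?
(-1, -5)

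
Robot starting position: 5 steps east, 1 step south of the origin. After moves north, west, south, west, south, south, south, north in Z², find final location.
(3, -3)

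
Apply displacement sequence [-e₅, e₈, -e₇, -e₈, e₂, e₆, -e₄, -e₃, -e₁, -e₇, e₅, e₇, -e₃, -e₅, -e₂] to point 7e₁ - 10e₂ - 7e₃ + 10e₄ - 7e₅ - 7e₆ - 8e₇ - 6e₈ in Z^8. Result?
(6, -10, -9, 9, -8, -6, -9, -6)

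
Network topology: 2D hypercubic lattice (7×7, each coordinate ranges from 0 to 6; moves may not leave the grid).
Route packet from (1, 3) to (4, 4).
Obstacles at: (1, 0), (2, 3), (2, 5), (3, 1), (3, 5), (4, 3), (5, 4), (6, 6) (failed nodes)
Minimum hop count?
4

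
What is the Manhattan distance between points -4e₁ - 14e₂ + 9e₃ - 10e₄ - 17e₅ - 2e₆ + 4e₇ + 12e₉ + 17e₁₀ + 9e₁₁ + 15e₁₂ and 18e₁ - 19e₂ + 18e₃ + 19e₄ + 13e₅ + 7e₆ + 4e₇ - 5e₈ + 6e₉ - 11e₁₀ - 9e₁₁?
176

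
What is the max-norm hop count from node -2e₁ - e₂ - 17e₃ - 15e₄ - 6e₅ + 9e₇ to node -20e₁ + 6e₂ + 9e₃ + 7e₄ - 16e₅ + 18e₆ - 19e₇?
28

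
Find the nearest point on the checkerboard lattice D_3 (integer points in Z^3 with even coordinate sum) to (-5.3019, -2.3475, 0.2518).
(-5, -3, 0)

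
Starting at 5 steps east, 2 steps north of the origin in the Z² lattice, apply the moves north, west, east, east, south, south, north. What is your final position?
(6, 2)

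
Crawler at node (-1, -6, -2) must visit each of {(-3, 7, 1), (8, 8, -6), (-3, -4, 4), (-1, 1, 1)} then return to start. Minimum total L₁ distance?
74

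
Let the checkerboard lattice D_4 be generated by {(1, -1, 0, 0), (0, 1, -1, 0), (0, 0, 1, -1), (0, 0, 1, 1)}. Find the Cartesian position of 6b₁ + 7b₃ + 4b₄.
(6, -6, 11, -3)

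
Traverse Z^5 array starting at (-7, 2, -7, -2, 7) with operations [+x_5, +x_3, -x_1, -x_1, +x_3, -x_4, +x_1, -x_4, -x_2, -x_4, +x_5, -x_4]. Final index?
(-8, 1, -5, -6, 9)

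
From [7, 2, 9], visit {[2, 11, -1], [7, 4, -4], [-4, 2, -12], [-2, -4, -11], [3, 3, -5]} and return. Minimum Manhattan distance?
98
(one optimal route: (7, 2, 9) → (2, 11, -1) → (-4, 2, -12) → (-2, -4, -11) → (3, 3, -5) → (7, 4, -4) → (7, 2, 9))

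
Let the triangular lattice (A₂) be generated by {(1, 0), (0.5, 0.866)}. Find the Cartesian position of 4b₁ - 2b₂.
(3, -1.732)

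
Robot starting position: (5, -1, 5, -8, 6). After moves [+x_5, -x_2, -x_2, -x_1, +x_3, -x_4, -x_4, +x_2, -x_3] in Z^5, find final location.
(4, -2, 5, -10, 7)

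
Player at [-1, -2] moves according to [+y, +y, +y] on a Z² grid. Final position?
(-1, 1)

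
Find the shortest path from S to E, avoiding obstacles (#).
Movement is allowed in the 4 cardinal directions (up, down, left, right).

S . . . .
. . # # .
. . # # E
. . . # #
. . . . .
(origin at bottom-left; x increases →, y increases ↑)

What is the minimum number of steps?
6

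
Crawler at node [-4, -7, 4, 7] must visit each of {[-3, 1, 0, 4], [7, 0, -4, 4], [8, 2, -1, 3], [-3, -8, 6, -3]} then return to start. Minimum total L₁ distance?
86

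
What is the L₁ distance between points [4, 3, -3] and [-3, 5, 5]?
17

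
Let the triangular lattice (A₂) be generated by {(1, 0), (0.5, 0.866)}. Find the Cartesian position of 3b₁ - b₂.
(2.5, -0.866)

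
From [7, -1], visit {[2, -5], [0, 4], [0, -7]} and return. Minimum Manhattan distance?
36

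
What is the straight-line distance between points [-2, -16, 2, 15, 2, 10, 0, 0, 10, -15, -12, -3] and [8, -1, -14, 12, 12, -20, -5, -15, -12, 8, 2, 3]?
55.5428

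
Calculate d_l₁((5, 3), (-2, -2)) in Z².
12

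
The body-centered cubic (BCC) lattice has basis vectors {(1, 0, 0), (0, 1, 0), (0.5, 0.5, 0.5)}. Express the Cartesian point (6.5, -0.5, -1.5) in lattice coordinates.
8b₁ + b₂ - 3b₃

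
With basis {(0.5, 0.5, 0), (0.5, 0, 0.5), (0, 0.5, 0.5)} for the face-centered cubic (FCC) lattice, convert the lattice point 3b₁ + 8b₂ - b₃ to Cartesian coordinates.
(5.5, 1, 3.5)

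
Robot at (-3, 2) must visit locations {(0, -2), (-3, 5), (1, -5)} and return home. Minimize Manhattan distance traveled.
28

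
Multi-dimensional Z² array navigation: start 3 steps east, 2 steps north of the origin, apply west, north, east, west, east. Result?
(3, 3)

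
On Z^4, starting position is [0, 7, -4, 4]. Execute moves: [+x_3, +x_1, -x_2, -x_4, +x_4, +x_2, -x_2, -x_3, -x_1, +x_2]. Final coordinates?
(0, 7, -4, 4)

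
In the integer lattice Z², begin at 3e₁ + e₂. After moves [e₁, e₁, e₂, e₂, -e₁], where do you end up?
(4, 3)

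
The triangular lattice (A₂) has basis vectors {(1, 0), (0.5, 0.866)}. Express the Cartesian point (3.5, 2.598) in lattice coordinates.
2b₁ + 3b₂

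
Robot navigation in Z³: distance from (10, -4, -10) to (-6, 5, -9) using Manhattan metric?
26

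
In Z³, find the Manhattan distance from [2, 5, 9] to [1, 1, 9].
5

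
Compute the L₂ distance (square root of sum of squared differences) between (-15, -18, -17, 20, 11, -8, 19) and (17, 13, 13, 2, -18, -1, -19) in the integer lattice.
74.4513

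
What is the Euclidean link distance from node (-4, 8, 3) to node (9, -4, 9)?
18.6815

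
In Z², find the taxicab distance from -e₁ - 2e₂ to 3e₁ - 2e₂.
4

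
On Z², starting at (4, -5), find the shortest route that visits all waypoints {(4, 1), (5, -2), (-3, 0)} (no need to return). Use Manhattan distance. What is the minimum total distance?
16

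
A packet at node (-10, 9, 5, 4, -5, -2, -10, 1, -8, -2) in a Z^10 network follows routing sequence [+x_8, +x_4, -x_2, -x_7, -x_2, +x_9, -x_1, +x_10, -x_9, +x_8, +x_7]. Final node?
(-11, 7, 5, 5, -5, -2, -10, 3, -8, -1)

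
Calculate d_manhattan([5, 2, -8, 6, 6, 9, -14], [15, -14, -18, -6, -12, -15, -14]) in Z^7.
90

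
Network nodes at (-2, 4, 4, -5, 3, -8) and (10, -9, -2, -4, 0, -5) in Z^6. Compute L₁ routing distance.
38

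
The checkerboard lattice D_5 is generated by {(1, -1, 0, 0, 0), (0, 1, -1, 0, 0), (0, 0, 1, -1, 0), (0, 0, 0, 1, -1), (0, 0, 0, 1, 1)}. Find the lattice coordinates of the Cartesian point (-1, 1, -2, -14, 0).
-b₁ - 2b₃ - 8b₄ - 8b₅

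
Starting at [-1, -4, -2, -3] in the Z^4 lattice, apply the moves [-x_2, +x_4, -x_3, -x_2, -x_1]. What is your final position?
(-2, -6, -3, -2)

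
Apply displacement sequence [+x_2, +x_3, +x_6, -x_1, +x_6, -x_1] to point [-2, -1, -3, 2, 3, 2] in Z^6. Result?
(-4, 0, -2, 2, 3, 4)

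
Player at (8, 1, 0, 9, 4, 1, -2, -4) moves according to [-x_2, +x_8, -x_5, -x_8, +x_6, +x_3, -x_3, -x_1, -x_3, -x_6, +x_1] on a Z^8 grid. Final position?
(8, 0, -1, 9, 3, 1, -2, -4)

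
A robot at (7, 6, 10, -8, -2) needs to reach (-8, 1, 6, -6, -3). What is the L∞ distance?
15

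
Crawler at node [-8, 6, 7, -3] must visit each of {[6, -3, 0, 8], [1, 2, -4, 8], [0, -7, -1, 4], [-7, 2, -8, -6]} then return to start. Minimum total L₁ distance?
114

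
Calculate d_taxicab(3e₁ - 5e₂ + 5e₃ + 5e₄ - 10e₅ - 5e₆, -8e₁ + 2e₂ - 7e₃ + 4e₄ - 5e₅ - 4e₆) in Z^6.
37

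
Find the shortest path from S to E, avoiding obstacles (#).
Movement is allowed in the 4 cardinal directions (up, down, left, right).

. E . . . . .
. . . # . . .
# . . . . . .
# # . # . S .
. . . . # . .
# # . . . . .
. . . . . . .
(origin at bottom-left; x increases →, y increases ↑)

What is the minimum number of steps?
7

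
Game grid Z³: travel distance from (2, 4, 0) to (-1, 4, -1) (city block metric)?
4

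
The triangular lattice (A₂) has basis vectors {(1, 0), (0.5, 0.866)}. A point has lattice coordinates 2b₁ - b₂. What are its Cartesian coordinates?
(1.5, -0.866)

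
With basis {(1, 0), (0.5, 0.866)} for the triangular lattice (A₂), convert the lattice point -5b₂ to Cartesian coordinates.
(-2.5, -4.33)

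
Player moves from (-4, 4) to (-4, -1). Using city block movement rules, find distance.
5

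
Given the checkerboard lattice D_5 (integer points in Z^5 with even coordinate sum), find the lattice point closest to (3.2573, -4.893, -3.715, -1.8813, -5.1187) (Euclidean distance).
(3, -5, -3, -2, -5)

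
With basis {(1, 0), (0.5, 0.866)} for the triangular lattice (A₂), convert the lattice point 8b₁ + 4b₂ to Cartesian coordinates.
(10, 3.464)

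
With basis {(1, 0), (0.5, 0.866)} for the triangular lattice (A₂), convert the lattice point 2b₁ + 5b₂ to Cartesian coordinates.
(4.5, 4.33)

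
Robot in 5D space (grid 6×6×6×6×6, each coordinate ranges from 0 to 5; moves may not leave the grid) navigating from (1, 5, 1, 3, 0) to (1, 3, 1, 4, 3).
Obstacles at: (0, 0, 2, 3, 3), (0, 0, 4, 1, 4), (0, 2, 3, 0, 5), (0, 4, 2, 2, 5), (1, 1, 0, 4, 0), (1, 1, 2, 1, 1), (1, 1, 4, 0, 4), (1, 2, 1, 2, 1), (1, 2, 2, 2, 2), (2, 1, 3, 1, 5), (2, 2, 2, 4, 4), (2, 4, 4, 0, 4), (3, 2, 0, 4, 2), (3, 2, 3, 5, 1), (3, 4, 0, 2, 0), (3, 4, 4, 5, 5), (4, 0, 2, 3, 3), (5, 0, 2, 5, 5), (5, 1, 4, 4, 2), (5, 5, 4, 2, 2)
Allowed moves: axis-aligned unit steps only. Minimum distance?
6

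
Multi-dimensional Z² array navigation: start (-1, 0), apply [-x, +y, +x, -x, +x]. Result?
(-1, 1)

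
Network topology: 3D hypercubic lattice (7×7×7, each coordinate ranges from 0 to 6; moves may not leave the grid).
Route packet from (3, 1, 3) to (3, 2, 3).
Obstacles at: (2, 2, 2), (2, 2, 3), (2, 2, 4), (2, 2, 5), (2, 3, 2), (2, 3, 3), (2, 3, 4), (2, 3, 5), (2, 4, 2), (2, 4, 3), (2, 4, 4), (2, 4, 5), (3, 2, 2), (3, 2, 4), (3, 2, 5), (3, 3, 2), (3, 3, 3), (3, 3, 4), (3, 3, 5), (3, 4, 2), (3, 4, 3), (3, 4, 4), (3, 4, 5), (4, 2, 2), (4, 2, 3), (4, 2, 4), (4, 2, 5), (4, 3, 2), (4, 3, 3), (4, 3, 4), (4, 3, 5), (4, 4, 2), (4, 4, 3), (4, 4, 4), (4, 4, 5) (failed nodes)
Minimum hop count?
1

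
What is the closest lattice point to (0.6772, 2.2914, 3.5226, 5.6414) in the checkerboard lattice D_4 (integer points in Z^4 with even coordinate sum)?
(1, 2, 3, 6)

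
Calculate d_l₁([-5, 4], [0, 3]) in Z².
6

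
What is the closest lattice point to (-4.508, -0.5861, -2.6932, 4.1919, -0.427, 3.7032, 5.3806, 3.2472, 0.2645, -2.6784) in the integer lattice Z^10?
(-5, -1, -3, 4, 0, 4, 5, 3, 0, -3)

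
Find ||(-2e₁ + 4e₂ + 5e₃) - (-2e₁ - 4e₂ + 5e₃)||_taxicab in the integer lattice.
8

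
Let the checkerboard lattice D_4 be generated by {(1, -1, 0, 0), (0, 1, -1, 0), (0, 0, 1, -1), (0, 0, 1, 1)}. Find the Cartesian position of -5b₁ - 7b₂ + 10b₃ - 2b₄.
(-5, -2, 15, -12)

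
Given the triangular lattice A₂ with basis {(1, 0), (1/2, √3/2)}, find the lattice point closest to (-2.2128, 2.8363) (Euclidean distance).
(-2.5, 2.598)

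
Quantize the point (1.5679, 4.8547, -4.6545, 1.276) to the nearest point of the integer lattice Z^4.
(2, 5, -5, 1)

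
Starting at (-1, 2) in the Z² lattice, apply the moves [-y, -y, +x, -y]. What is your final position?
(0, -1)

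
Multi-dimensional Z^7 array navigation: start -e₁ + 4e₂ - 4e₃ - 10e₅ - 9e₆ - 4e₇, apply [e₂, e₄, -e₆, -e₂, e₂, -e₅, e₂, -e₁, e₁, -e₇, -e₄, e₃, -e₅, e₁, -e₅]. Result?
(0, 6, -3, 0, -13, -10, -5)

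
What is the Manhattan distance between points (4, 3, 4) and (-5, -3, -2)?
21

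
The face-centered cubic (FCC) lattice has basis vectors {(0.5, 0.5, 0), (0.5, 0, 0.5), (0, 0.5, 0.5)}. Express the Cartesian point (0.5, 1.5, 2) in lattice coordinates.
b₂ + 3b₃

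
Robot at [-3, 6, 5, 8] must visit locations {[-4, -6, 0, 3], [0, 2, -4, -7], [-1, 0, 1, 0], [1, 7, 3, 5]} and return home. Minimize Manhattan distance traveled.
86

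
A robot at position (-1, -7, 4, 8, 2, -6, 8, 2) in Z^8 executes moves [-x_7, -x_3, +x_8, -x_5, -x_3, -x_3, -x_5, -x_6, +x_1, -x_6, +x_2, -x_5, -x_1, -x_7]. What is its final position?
(-1, -6, 1, 8, -1, -8, 6, 3)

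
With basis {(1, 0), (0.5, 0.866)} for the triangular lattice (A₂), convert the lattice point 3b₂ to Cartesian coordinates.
(1.5, 2.598)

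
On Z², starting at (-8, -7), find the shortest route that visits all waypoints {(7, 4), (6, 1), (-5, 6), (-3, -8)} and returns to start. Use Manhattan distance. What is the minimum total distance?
58
(one optimal route: (-8, -7) → (-5, 6) → (7, 4) → (6, 1) → (-3, -8) → (-8, -7))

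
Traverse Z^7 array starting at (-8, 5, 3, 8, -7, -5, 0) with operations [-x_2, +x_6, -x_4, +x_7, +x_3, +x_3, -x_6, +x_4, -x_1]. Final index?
(-9, 4, 5, 8, -7, -5, 1)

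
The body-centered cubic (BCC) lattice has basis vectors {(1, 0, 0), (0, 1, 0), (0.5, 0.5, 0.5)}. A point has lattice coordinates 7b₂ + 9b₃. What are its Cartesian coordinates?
(4.5, 11.5, 4.5)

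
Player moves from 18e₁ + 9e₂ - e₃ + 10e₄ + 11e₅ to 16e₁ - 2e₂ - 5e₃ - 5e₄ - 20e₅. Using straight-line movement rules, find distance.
36.428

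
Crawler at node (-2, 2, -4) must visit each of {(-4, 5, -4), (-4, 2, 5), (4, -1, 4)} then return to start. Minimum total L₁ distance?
46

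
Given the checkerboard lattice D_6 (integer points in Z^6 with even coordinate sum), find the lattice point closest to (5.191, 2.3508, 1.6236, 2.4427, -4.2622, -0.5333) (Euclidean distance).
(5, 2, 2, 2, -4, -1)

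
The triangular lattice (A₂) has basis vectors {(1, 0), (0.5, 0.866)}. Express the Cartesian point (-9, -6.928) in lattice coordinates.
-5b₁ - 8b₂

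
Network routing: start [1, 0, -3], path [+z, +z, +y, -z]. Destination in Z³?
(1, 1, -2)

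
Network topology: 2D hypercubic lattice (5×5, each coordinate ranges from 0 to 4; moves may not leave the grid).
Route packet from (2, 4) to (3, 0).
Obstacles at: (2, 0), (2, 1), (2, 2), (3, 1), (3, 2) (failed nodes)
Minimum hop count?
7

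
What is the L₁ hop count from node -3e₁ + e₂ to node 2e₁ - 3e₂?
9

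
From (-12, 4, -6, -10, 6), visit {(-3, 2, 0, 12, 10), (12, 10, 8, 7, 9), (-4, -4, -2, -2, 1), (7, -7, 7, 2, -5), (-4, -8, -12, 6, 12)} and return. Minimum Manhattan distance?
224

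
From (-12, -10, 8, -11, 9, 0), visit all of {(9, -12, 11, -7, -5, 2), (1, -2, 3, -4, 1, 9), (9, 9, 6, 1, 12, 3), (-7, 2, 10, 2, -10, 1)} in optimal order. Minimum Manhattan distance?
180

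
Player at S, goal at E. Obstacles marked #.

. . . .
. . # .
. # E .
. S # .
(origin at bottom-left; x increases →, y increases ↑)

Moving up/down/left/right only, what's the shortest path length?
10
(one shortest path: (1, 0) → (0, 0) → (0, 1) → (0, 2) → (1, 2) → (1, 3) → (2, 3) → (3, 3) → (3, 2) → (3, 1) → (2, 1))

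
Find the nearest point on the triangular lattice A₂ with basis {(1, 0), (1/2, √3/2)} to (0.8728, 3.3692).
(1, 3.464)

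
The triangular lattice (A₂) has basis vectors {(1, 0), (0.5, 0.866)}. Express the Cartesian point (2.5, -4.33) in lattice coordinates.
5b₁ - 5b₂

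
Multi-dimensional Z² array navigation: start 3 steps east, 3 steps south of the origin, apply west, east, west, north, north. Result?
(2, -1)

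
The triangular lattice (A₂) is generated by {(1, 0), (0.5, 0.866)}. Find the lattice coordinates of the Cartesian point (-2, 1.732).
-3b₁ + 2b₂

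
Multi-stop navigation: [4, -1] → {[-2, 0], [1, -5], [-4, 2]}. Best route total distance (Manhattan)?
19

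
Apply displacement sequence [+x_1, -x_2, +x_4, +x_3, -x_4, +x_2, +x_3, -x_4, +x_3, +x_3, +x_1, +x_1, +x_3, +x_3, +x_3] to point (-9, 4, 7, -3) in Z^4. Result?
(-6, 4, 14, -4)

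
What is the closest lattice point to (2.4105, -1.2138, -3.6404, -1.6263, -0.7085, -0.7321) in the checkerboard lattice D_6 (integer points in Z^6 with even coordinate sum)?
(3, -1, -4, -2, -1, -1)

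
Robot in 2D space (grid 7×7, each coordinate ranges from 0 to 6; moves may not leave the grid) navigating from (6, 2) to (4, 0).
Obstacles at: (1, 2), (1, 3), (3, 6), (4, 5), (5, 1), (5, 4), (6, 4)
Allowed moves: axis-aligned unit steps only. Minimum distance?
4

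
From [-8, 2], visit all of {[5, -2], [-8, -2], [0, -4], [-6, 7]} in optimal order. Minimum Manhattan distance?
35
(one optimal route: (-8, 2) → (-6, 7) → (-8, -2) → (0, -4) → (5, -2))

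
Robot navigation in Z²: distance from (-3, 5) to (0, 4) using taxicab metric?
4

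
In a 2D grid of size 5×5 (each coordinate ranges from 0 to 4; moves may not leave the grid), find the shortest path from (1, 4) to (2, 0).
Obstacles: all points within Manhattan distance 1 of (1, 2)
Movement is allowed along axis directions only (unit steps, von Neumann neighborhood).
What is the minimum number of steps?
7
(one shortest path: (1, 4) → (2, 4) → (3, 4) → (3, 3) → (3, 2) → (3, 1) → (2, 1) → (2, 0))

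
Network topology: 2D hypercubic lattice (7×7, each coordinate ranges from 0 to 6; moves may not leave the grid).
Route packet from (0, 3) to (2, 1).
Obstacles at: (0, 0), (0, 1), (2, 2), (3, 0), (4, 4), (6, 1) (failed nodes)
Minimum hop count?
4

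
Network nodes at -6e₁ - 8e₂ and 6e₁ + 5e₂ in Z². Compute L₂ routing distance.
17.6918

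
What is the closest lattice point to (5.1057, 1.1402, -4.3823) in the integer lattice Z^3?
(5, 1, -4)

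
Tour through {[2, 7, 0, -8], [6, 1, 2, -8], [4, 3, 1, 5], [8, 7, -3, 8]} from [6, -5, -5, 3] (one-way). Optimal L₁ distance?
66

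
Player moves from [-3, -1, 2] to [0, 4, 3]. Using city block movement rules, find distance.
9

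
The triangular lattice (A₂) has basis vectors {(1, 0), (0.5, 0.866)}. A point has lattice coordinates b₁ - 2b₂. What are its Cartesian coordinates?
(0, -1.732)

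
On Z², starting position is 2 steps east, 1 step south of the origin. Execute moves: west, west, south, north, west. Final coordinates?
(-1, -1)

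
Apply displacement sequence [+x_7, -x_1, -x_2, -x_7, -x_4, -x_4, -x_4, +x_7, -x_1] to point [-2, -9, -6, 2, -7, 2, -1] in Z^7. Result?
(-4, -10, -6, -1, -7, 2, 0)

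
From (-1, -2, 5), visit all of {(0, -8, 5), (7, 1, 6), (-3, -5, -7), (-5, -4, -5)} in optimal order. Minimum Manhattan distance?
52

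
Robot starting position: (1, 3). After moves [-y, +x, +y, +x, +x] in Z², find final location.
(4, 3)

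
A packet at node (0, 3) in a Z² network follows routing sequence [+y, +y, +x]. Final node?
(1, 5)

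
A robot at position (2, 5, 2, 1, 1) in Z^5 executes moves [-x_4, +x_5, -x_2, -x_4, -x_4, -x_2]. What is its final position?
(2, 3, 2, -2, 2)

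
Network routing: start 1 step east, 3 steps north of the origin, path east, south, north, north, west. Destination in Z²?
(1, 4)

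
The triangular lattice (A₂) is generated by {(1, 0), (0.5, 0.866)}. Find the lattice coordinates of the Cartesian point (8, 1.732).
7b₁ + 2b₂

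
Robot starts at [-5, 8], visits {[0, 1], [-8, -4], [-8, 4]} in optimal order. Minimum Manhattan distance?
28
(one optimal route: (-5, 8) → (-8, 4) → (-8, -4) → (0, 1))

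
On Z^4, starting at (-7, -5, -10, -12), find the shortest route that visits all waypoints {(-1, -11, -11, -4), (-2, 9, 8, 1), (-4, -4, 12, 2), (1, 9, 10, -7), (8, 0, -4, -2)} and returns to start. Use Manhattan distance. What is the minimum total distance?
158
(one optimal route: (-7, -5, -10, -12) → (-1, -11, -11, -4) → (8, 0, -4, -2) → (1, 9, 10, -7) → (-2, 9, 8, 1) → (-4, -4, 12, 2) → (-7, -5, -10, -12))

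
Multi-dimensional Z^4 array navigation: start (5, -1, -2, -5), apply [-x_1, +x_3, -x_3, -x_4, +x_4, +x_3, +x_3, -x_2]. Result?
(4, -2, 0, -5)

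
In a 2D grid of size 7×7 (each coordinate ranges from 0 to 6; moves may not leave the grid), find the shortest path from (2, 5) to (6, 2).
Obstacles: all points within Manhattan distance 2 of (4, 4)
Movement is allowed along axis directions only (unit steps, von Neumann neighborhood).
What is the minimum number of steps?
11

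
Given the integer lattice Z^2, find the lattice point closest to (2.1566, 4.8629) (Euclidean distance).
(2, 5)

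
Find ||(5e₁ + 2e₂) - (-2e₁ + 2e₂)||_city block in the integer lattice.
7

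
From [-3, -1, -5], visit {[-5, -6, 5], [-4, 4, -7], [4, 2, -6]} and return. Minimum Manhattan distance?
62
(one optimal route: (-3, -1, -5) → (-5, -6, 5) → (-4, 4, -7) → (4, 2, -6) → (-3, -1, -5))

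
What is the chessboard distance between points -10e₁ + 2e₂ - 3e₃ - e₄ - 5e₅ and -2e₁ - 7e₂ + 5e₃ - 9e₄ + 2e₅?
9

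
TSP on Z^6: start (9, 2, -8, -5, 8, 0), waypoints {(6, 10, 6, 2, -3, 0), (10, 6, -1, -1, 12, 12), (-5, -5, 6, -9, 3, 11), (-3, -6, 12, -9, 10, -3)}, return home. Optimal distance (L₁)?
210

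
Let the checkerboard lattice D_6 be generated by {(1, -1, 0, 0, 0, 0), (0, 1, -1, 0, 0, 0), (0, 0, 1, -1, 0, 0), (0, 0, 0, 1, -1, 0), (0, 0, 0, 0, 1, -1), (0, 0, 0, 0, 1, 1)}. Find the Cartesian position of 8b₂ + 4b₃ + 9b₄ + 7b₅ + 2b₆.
(0, 8, -4, 5, 0, -5)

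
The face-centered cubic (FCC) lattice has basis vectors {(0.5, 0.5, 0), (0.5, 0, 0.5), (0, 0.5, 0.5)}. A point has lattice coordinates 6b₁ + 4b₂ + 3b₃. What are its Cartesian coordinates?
(5, 4.5, 3.5)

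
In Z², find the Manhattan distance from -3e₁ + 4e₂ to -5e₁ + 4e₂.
2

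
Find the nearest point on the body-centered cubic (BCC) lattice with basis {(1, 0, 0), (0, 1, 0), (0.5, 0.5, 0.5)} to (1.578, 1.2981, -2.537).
(1.5, 1.5, -2.5)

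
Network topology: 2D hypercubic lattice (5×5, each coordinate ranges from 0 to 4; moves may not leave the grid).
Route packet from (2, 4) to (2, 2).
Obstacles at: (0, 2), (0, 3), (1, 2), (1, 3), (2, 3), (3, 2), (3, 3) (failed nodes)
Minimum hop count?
8
(one shortest path: (2, 4) → (3, 4) → (4, 4) → (4, 3) → (4, 2) → (4, 1) → (3, 1) → (2, 1) → (2, 2))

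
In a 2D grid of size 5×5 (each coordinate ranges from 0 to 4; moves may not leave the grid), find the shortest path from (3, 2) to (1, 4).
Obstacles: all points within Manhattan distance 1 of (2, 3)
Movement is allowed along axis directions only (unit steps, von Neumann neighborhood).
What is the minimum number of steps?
8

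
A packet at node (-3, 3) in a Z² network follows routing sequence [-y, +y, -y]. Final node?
(-3, 2)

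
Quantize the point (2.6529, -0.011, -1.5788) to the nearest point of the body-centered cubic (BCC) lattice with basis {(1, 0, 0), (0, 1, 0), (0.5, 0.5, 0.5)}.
(2.5, -0.5, -1.5)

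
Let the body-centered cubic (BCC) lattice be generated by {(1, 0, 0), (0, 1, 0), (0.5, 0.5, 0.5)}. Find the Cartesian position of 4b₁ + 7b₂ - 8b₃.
(0, 3, -4)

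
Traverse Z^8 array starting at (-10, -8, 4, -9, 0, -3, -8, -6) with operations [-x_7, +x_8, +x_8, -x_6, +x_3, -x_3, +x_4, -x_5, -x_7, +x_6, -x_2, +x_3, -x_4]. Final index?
(-10, -9, 5, -9, -1, -3, -10, -4)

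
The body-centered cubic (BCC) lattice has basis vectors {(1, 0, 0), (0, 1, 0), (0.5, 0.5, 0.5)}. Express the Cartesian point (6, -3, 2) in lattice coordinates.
4b₁ - 5b₂ + 4b₃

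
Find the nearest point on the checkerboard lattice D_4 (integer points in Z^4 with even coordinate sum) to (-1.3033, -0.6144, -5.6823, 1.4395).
(-1, -1, -6, 2)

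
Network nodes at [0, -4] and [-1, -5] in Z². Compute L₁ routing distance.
2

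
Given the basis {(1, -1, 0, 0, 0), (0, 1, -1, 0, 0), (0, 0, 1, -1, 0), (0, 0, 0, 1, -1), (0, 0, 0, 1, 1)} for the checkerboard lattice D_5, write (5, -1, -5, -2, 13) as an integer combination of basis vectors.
5b₁ + 4b₂ - b₃ - 8b₄ + 5b₅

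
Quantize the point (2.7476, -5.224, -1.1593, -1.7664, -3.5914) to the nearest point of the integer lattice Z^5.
(3, -5, -1, -2, -4)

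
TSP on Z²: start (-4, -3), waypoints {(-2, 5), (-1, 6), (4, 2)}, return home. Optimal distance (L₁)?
34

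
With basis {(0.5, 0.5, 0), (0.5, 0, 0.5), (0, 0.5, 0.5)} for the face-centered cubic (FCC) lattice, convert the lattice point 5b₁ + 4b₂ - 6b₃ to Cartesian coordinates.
(4.5, -0.5, -1)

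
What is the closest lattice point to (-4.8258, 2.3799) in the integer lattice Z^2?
(-5, 2)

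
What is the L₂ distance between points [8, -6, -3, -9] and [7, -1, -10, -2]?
11.1355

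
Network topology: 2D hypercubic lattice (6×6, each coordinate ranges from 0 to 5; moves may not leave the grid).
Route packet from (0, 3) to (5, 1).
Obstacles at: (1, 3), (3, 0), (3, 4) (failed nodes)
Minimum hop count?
7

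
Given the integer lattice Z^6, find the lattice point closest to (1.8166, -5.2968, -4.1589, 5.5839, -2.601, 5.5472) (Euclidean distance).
(2, -5, -4, 6, -3, 6)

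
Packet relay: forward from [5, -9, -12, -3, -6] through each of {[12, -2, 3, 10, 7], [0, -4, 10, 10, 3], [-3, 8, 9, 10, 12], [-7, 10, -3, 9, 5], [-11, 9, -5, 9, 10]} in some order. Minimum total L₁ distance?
143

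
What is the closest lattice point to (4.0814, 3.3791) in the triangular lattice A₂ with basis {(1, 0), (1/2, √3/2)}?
(4, 3.464)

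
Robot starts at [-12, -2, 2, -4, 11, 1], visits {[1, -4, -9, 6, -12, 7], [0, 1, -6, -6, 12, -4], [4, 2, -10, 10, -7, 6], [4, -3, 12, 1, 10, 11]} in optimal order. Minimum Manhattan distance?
157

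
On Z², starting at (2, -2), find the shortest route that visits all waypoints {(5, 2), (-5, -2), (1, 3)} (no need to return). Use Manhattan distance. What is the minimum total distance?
23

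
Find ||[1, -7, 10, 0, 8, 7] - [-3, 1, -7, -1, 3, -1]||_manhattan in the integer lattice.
43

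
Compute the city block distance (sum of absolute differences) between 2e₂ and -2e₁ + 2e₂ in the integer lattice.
2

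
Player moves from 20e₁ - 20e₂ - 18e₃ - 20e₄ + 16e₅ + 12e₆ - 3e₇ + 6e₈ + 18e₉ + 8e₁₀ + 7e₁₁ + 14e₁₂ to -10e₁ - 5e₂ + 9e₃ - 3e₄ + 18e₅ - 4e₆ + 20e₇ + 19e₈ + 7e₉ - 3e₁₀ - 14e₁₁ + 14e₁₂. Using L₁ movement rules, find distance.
186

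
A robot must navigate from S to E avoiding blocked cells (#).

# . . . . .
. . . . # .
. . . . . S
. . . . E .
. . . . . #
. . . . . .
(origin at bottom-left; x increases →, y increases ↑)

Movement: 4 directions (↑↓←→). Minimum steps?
2
(one shortest path: (5, 3) → (4, 3) → (4, 2))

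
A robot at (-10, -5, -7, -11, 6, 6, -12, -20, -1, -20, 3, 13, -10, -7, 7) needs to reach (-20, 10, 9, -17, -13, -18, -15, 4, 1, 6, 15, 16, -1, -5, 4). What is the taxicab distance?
174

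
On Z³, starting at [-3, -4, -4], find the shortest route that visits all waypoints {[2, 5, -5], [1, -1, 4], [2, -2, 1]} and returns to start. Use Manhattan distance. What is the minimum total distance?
48
(one optimal route: (-3, -4, -4) → (2, 5, -5) → (1, -1, 4) → (2, -2, 1) → (-3, -4, -4))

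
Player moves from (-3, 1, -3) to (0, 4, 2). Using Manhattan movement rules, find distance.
11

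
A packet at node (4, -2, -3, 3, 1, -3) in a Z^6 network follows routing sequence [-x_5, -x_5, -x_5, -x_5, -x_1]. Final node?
(3, -2, -3, 3, -3, -3)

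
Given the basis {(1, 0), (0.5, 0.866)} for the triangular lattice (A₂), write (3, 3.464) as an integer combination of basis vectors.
b₁ + 4b₂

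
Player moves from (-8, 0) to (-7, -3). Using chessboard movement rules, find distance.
3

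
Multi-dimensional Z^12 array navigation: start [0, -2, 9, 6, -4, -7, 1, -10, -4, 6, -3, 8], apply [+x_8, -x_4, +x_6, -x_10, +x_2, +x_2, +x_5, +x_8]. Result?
(0, 0, 9, 5, -3, -6, 1, -8, -4, 5, -3, 8)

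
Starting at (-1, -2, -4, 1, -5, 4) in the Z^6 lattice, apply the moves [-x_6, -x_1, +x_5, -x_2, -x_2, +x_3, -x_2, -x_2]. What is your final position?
(-2, -6, -3, 1, -4, 3)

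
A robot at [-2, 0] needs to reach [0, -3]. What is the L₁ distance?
5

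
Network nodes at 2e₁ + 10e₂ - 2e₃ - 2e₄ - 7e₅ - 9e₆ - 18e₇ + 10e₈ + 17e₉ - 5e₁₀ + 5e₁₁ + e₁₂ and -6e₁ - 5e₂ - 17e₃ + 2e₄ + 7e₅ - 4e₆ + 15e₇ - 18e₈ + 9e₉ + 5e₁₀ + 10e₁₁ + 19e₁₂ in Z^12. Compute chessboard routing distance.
33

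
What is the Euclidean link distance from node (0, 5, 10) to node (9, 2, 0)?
13.784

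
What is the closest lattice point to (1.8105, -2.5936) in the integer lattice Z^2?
(2, -3)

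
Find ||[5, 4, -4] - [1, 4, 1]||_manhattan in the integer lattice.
9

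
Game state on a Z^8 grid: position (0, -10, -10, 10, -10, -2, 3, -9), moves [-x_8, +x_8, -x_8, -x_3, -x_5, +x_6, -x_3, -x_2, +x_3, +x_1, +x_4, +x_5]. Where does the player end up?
(1, -11, -11, 11, -10, -1, 3, -10)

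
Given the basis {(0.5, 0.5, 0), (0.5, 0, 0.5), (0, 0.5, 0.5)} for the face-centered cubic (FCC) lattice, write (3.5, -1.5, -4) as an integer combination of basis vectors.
6b₁ + b₂ - 9b₃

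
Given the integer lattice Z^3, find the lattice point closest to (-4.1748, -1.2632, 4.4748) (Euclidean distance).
(-4, -1, 4)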